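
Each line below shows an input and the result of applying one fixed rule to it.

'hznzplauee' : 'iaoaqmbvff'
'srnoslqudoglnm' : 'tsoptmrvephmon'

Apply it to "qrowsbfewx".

Each output is the input with this applied: shift every letter 1 place forward in the alphabet (wrapping around).
Applying that to "qrowsbfewx" gives "rspxtcgfxy".

rspxtcgfxy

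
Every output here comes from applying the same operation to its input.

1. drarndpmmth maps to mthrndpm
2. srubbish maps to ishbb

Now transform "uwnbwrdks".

The transformation: delete the first 3 characters, then move the last 3 characters to the front (rotate right by 3).
"uwnbwrdks" → "bwrdks" → "dksbwr".

dksbwr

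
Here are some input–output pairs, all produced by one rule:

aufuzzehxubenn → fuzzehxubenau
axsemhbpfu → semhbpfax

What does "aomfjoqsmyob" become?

mfjoqsmyoao

The pattern: delete the last character, then move the first 2 characters to the end (rotate left by 2).
Starting from "aomfjoqsmyob": after the first operation, "aomfjoqsmyo"; after the second, "mfjoqsmyoao".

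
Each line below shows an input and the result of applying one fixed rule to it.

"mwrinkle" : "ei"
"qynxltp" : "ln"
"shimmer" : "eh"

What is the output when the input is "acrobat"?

The rule is to sort the characters into alphabetical order, then keep only the first 2 characters.
On "acrobat" that produces "aa".

aa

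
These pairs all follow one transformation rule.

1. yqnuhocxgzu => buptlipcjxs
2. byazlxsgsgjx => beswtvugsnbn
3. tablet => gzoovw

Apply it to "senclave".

In each case the input is transformed by: move the last 3 characters to the front (rotate right by 3), then shift every letter 5 places backward in the alphabet (wrapping around).
Working it through for "senclave": intermediate "avesencl", final "vqznzixg".

vqznzixg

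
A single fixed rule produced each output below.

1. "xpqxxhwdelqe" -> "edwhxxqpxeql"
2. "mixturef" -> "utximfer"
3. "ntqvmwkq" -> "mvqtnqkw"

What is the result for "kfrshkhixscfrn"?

csxihkhsrfknrf

The rule is to reverse the string, then move the first 3 characters to the end (rotate left by 3).
Starting from "kfrshkhixscfrn": after the first operation, "nrfcsxihkhsrfk"; after the second, "csxihkhsrfknrf".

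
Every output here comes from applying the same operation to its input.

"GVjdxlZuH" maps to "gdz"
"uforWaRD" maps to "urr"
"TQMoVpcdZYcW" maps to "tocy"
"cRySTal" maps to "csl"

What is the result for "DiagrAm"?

Rule — keep one character in every 3, starting at position 1 (positions 1st, 4th, 7th, ...), then convert every letter to lowercase.
"DiagrAm" → "Dgm" → "dgm".

dgm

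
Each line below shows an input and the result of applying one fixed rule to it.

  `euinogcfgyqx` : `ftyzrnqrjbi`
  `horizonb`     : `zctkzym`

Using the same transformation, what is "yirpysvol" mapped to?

tcajdgzw

What's happening: shift every letter 11 places forward in the alphabet (wrapping around), then delete the first character.
Applying both steps to "yirpysvol": "jtcajdgzw", then "tcajdgzw".
(Check on "euinogcfgyqx": → "pftyzrnqrjbi" → "ftyzrnqrjbi" ✓)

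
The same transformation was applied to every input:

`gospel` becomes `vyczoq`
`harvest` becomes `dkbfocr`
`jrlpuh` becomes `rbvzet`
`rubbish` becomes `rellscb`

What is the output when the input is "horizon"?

xybsjyr

Each output is the input with this applied: swap the first and last characters, then shift every letter 10 places forward in the alphabet (wrapping around).
Applying both steps to "horizon": "norizoh", then "xybsjyr".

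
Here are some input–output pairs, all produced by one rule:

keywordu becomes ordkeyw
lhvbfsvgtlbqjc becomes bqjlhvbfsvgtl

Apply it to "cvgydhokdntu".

dntcvgydhok

Rule — delete the last character, then move the last 3 characters to the front (rotate right by 3).
Working it through for "cvgydhokdntu": intermediate "cvgydhokdnt", final "dntcvgydhok".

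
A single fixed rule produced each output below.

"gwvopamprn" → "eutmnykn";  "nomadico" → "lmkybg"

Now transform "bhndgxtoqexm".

zflbevrmoc

What's happening: delete the last 2 characters, then shift every letter 2 places backward in the alphabet (wrapping around).
Working it through for "bhndgxtoqexm": intermediate "bhndgxtoqe", final "zflbevrmoc".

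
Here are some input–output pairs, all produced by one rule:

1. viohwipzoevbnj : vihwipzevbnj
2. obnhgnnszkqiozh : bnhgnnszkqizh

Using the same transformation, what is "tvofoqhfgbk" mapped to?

Looking at the pairs, the operation is to remove every "o".
Applying that to "tvofoqhfgbk" gives "tvfqhfgbk".

tvfqhfgbk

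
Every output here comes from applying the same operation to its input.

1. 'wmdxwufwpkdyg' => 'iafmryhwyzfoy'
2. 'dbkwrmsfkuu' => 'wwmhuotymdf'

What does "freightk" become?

The transformation: reverse the string, then shift every letter 2 places forward in the alphabet (wrapping around).
Applying both steps to "freightk": "kthgierf", then "mvjikgth".

mvjikgth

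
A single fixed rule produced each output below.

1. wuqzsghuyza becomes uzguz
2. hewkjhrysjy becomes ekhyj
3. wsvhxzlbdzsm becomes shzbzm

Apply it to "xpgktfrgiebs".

pkfges

Rule — keep every other character starting from the second (positions 2nd, 4th, 6th, ...).
Applying that to "xpgktfrgiebs" gives "pkfges".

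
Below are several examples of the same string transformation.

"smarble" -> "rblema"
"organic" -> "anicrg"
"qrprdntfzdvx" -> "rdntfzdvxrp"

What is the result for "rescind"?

Looking at the pairs, the operation is to delete the first character, then move the first 2 characters to the end (rotate left by 2).
"rescind" → "escind" → "cindes".

cindes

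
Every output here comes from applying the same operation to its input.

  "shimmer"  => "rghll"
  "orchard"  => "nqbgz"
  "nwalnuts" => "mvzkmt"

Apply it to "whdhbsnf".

vgcgar

What's happening: shift every letter 1 place backward in the alphabet (wrapping around), then delete the last 2 characters.
Applying both steps to "whdhbsnf": "vgcgarme", then "vgcgar".
(Check on "nwalnuts": → "mvzkmtsr" → "mvzkmt" ✓)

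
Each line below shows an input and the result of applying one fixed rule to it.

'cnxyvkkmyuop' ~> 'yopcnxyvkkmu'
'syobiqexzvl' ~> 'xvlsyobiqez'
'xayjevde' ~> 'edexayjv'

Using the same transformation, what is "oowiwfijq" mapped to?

In each case the input is transformed by: move the last 3 characters to the front (rotate right by 3), then swap the first and last characters.
Working it through for "oowiwfijq": intermediate "ijqoowiwf", final "fjqoowiwi".

fjqoowiwi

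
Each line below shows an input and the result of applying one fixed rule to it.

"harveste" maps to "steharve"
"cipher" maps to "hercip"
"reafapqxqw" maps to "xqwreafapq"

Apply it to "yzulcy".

lcyyzu

In each case the input is transformed by: move the last 3 characters to the front (rotate right by 3).
"yzulcy" → "lcyyzu".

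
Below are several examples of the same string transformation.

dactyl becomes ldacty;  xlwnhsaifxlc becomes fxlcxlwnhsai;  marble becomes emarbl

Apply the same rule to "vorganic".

The rule is to move the first 2 characters to the end (rotate left by 2), then swap the front and back halves of the string.
On "vorganic": the first step gives "rganicvo", and the second then gives "icvorgan".

icvorgan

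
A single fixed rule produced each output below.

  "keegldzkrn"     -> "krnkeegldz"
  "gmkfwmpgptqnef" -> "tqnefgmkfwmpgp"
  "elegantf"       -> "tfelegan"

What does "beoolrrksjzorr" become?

The pattern: move the first 2 characters to the end (rotate left by 2), then swap the front and back halves of the string.
On "beoolrrksjzorr": the first step gives "oolrrksjzorrbe", and the second then gives "jzorrbeoolrrks".
(Check on "elegantf": → "egantfel" → "tfelegan" ✓)

jzorrbeoolrrks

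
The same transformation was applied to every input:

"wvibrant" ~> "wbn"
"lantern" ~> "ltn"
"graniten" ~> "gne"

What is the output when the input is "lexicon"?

In each case the input is transformed by: keep one character in every 3, starting at position 1 (positions 1st, 4th, 7th, ...).
So "lexicon" becomes "lin".

lin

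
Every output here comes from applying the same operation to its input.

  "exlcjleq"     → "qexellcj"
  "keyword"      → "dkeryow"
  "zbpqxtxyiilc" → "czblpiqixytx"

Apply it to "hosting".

ghonsit

The rule is to swap the first and last characters, then take characters alternately from the front and the back (1st, last, 2nd, 2nd-last, ...).
Working it through for "hosting": intermediate "gostinh", final "ghonsit".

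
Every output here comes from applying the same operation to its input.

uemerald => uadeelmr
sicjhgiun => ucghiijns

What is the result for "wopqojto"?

wjooopqt

The pattern: sort the characters into alphabetical order, then move the last character to the front.
"wopqojto" → "jooopqtw" → "wjooopqt".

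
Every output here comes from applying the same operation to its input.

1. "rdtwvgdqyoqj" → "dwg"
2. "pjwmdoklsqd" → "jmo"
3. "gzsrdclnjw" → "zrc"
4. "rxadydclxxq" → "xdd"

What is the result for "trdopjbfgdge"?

roj

The transformation: keep every other character starting from the second (positions 2nd, 4th, 6th, ...), then keep only the first 3 characters.
So "trdopjbfgdge" becomes "roj".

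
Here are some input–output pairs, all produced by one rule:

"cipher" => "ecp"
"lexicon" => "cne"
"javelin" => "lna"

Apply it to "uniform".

Rule — move the first 3 characters to the end (rotate left by 3), then keep every other character starting from the second (positions 2nd, 4th, 6th, ...).
Working it through for "uniform": intermediate "formuni", final "omn".

omn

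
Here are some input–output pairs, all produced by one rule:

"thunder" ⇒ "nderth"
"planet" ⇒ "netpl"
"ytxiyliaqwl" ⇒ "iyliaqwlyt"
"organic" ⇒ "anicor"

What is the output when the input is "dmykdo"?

Rule — move the first 3 characters to the end (rotate left by 3), then delete the last character.
For "dmykdo", step one produces "kdodmy"; step two turns that into "kdodm".

kdodm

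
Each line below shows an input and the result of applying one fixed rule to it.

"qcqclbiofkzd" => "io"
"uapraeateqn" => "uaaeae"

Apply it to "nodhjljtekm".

oe

The pattern: keep only the vowels.
Doing the same to "nodhjljtekm": "oe".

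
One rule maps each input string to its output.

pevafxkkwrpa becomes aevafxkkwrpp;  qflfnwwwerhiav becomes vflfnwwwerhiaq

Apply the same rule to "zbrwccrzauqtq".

Each output is the input with this applied: swap the first and last characters.
Applying that to "zbrwccrzauqtq" gives "qbrwccrzauqtz".

qbrwccrzauqtz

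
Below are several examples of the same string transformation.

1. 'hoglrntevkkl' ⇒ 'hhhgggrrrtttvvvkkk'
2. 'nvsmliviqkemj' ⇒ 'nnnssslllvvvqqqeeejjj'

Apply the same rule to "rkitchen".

In each case the input is transformed by: keep every other character starting from the first (positions 1st, 3rd, 5th, ...), then repeat every character 3 times.
Starting from "rkitchen": after the first operation, "rice"; after the second, "rrriiiccceee".

rrriiiccceee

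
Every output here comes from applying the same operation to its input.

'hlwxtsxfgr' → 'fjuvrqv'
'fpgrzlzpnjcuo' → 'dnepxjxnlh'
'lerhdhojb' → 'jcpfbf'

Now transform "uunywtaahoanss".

sslwuryyfmy

In each case the input is transformed by: shift every letter 2 places backward in the alphabet (wrapping around), then delete the last 3 characters.
"uunywtaahoanss" → "sslwuryyfmy".
(Check on "hlwxtsxfgr": → "fjuvrqvdep" → "fjuvrqv" ✓)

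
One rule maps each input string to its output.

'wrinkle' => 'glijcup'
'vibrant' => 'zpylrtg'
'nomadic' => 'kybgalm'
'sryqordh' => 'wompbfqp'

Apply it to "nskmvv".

ikttlq

What's happening: shift every letter 2 places backward in the alphabet (wrapping around), then move the first 2 characters to the end (rotate left by 2).
So "nskmvv" becomes "ikttlq".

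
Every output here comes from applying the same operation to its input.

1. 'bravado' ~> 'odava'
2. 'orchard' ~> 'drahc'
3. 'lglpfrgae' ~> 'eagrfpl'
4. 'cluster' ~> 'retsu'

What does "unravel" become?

levar

Rule — reverse the string, then delete the last 2 characters.
For "unravel" the result is "levar".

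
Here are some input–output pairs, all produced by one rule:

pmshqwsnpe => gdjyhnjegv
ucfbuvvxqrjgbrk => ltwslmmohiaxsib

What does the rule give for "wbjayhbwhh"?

nsarpysnyy

Rule — shift every letter 9 places backward in the alphabet (wrapping around).
On "wbjayhbwhh" that produces "nsarpysnyy".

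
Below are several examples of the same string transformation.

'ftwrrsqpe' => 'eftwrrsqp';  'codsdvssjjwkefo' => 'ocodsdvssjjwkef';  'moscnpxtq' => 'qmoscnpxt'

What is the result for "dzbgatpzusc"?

Each output is the input with this applied: move the last character to the front.
For "dzbgatpzusc" the result is "cdzbgatpzus".

cdzbgatpzus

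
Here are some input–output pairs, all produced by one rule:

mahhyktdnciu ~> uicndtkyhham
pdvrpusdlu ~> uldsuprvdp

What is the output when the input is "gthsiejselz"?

The pattern: reverse the string.
So "gthsiejselz" becomes "zlesjeishtg".

zlesjeishtg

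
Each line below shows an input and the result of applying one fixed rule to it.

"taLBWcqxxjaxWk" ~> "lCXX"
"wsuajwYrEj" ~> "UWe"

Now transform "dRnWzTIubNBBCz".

Rule — flip the case of every letter, then keep one character in every 3, starting at position 3 (positions 3rd, 6th, 9th, ...).
On "dRnWzTIubNBBCz": the first step gives "DrNwZtiUBnbbcZ", and the second then gives "NtBb".

NtBb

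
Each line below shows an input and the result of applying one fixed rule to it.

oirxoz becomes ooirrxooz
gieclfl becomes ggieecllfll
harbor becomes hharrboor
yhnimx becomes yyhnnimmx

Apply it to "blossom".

The rule is to repeat every character 3 times, then keep every other character starting from the first (positions 1st, 3rd, 5th, ...).
On "blossom": the first step gives "bbblllooossssssooommm", and the second then gives "bbloosssomm".

bbloosssomm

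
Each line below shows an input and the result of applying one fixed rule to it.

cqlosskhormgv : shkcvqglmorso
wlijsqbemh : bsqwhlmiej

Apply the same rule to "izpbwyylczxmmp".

Looking at the pairs, the operation is to take characters alternately from the front and the back (1st, last, 2nd, 2nd-last, ...), then move the last 3 characters to the front (rotate right by 3).
Working it through for "izpbwyylczxmmp": intermediate "ipzmpmbxwzycyl", final "cylipzmpmbxwzy".

cylipzmpmbxwzy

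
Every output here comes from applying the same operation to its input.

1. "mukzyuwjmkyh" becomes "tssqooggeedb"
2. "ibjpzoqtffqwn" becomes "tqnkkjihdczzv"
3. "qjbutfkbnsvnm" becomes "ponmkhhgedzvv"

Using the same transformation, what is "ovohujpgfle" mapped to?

What's happening: sort the characters into reverse alphabetical order, then shift every letter 6 places backward in the alphabet (wrapping around).
Applying both steps to "ovohujpgfle": "vupooljhgfe", then "pojiifdbazy".

pojiifdbazy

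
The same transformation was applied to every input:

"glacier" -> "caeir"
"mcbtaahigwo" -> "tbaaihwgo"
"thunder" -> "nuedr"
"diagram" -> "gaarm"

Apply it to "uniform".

The rule is to swap each adjacent pair of characters (1↔2, 3↔4, ...), then delete the first 2 characters.
On "uniform": the first step gives "nufirom", and the second then gives "firom".

firom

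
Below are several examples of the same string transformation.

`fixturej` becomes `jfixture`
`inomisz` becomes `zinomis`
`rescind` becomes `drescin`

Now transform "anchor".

Rule — move the last character to the front.
For "anchor" the result is "rancho".

rancho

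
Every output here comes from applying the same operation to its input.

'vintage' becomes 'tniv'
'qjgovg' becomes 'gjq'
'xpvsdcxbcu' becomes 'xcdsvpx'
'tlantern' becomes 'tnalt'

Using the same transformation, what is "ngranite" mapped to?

nargn

In each case the input is transformed by: delete the last 3 characters, then reverse the string.
Working it through for "ngranite": intermediate "ngran", final "nargn".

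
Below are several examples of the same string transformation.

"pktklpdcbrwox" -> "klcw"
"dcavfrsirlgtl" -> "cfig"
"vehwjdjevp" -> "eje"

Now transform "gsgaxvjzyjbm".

sxzb

In each case the input is transformed by: keep one character in every 3, starting at position 2 (positions 2nd, 5th, 8th, ...).
For "gsgaxvjzyjbm" the result is "sxzb".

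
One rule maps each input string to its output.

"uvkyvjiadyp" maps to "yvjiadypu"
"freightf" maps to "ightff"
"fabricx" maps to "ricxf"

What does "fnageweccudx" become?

Rule — move the first character to the end, then delete the first 2 characters.
On "fnageweccudx": the first step gives "nageweccudxf", and the second then gives "geweccudxf".

geweccudxf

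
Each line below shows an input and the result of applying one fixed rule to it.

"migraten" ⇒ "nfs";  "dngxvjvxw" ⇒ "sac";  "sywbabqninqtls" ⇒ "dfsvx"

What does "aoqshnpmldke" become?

Looking at the pairs, the operation is to shift every letter 5 places forward in the alphabet (wrapping around), then keep one character in every 3, starting at position 2 (positions 2nd, 5th, 8th, ...).
On "aoqshnpmldke": the first step gives "ftvxmsurqipj", and the second then gives "tmrp".

tmrp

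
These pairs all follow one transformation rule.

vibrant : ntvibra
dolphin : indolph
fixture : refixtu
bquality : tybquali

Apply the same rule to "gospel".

Rule — move the last 2 characters to the front (rotate right by 2).
On "gospel" that produces "elgosp".

elgosp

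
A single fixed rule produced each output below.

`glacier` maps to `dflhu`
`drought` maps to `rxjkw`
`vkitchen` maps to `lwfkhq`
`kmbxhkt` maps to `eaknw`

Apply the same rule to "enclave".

Rule — delete the first 2 characters, then shift every letter 3 places forward in the alphabet (wrapping around).
For "enclave", step one produces "clave"; step two turns that into "fodyh".

fodyh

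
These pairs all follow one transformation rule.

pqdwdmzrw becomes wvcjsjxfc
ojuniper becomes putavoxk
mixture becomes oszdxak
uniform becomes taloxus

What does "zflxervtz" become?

The transformation: shift every letter 6 places forward in the alphabet (wrapping around), then swap each adjacent pair of characters (1↔2, 3↔4, ...).
Starting from "zflxervtz": after the first operation, "flrdkxbzf"; after the second, "lfdrxkzbf".

lfdrxkzbf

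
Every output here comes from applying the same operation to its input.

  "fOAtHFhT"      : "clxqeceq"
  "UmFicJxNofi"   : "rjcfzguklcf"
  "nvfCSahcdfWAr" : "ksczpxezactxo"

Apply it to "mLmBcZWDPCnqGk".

Rule — shift every letter 3 places backward in the alphabet (wrapping around), then convert every letter to lowercase.
Starting from "mLmBcZWDPCnqGk": after the first operation, "jIjYzWTAMZknDh"; after the second, "jijyzwtamzkndh".
(Check on "nvfCSahcdfWAr": → "kscZPxezacTXo" → "ksczpxezactxo" ✓)

jijyzwtamzkndh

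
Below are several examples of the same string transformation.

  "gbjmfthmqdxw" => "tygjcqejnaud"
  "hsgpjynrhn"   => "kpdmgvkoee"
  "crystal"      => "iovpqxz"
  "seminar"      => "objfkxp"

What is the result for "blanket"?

qixkhby

In each case the input is transformed by: shift every letter 3 places backward in the alphabet (wrapping around), then swap the first and last characters.
Applying both steps to "blanket": "yixkhbq", then "qixkhby".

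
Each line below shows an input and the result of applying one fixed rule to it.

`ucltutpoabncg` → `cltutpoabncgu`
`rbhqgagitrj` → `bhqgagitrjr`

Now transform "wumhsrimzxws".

What's happening: move the first character to the end.
Applying that to "wumhsrimzxws" gives "umhsrimzxwsw".

umhsrimzxwsw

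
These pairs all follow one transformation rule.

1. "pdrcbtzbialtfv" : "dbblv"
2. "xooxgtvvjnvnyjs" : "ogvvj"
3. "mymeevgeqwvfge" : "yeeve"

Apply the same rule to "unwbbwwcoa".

The pattern: keep one character in every 3, starting at position 2 (positions 2nd, 5th, 8th, ...).
For "unwbbwwcoa" the result is "nbc".

nbc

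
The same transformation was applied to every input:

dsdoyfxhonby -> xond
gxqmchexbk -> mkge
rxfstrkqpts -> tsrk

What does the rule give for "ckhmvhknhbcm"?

mkcb

The transformation: keep one character in every 3, starting at position 1 (positions 1st, 4th, 7th, ...), then sort the characters into reverse alphabetical order.
Starting from "ckhmvhknhbcm": after the first operation, "cmkb"; after the second, "mkcb".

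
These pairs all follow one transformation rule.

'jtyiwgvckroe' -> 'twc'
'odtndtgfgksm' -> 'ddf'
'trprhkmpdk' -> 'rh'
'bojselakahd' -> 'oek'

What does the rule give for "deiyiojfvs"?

In each case the input is transformed by: delete the last 3 characters, then keep one character in every 3, starting at position 2 (positions 2nd, 5th, 8th, ...).
For "deiyiojfvs" the result is "ei".

ei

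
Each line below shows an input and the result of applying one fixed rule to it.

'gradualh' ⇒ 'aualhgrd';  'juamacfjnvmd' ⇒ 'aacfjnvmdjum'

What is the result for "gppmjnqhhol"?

pjnqhholgpm

Looking at the pairs, the operation is to move the first 3 characters to the end (rotate left by 3), then swap the first and last characters.
For "gppmjnqhhol" the result is "pjnqhholgpm".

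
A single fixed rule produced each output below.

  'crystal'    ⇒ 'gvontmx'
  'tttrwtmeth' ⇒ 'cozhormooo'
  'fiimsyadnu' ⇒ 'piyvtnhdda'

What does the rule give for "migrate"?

zovmbdh

What's happening: reverse the string, then shift every letter 5 places backward in the alphabet (wrapping around).
"migrate" → "etargim" → "zovmbdh".
(Check on "tttrwtmeth": → "htemtwrttt" → "cozhormooo" ✓)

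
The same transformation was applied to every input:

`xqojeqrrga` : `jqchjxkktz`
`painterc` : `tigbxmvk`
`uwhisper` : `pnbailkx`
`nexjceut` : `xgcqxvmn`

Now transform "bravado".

kuotwth

The rule is to shift every letter 7 places backward in the alphabet (wrapping around), then swap each adjacent pair of characters (1↔2, 3↔4, ...).
On "bravado": the first step gives "uktotwh", and the second then gives "kuotwth".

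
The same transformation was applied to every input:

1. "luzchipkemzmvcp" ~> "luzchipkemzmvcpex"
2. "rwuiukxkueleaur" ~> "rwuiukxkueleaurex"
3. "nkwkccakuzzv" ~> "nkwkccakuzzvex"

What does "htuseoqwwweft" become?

htuseoqwwweftex

In each case the input is transformed by: append "ex".
Applying that to "htuseoqwwweft" gives "htuseoqwwweftex".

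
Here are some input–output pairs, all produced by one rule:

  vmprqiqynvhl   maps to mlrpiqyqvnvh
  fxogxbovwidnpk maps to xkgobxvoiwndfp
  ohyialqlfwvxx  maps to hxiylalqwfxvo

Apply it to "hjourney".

Rule — swap the first and last characters, then swap each adjacent pair of characters (1↔2, 3↔4, ...).
So "hjourney" becomes "jyuonrhe".

jyuonrhe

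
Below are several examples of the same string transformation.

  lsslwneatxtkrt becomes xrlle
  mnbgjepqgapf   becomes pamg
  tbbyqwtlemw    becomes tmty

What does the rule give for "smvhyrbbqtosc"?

tcshb

In each case the input is transformed by: keep one character in every 3, starting at position 1 (positions 1st, 4th, 7th, ...), then move the last 2 characters to the front (rotate right by 2).
On "smvhyrbbqtosc": the first step gives "shbtc", and the second then gives "tcshb".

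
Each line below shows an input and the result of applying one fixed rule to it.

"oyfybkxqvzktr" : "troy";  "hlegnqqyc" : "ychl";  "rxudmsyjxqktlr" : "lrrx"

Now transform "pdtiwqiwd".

The pattern: move the last 2 characters to the front (rotate right by 2), then keep only the first 4 characters.
So "pdtiwqiwd" becomes "wdpd".

wdpd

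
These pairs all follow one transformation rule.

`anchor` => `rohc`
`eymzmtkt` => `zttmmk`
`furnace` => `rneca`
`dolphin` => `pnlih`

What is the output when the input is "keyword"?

ywrod

Each output is the input with this applied: delete the first 2 characters, then sort the characters into reverse alphabetical order.
Starting from "keyword": after the first operation, "yword"; after the second, "ywrod".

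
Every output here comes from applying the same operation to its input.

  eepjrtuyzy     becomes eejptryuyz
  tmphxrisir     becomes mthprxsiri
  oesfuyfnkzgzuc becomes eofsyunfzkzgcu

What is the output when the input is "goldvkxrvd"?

ogdlkvrxdv

What's happening: swap each adjacent pair of characters (1↔2, 3↔4, ...).
On "goldvkxrvd" that produces "ogdlkvrxdv".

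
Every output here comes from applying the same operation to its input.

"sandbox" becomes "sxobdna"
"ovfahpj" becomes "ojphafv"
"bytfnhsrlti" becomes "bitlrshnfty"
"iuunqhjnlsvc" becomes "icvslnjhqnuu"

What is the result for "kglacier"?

kreicalg

Looking at the pairs, the operation is to reverse the string, then move the last character to the front.
For "kglacier", step one produces "reicalgk"; step two turns that into "kreicalg".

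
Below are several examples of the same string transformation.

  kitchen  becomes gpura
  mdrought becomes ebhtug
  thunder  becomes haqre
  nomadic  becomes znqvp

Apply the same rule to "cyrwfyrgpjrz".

Looking at the pairs, the operation is to shift every letter 13 places forward in the alphabet (wrapping around) — i.e. ROT13, then delete the first 2 characters.
Applying that to "cyrwfyrgpjrz" gives "ejsletcwem".

ejsletcwem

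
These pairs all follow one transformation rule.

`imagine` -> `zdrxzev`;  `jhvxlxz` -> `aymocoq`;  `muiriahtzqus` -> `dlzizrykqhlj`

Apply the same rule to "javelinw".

armvczen

The transformation: shift every letter 9 places backward in the alphabet (wrapping around).
On "javelinw" that produces "armvczen".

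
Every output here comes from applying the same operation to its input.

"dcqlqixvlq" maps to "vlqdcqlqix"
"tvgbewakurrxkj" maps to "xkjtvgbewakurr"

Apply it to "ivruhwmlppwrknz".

knzivruhwmlppwr

Looking at the pairs, the operation is to move the last 3 characters to the front (rotate right by 3).
So "ivruhwmlppwrknz" becomes "knzivruhwmlppwr".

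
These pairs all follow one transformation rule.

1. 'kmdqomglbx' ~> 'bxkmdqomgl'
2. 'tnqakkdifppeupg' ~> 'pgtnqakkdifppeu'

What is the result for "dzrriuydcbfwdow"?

The pattern: move the last 2 characters to the front (rotate right by 2).
Doing the same to "dzrriuydcbfwdow": "owdzrriuydcbfwd".

owdzrriuydcbfwd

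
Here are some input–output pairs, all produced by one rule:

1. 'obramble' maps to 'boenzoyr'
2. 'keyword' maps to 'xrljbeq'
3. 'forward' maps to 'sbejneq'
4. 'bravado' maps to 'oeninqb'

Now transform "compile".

The rule is to shift every letter 13 places forward in the alphabet (wrapping around) — i.e. ROT13.
"compile" → "pbzcvyr".

pbzcvyr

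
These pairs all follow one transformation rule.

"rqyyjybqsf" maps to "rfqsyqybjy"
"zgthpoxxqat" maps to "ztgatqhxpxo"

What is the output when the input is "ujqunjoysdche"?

uejhqcudnsjyo

Rule — take characters alternately from the front and the back (1st, last, 2nd, 2nd-last, ...).
Applying that to "ujqunjoysdche" gives "uejhqcudnsjyo".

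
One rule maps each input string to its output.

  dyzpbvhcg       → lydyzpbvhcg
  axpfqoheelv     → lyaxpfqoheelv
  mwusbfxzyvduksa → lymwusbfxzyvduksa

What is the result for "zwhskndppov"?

lyzwhskndppov

Rule — prepend "ly".
"zwhskndppov" → "lyzwhskndppov".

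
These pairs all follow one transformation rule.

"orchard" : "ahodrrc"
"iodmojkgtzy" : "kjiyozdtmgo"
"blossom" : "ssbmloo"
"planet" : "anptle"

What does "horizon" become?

zihnoor

Rule — take characters alternately from the front and the back (1st, last, 2nd, 2nd-last, ...), then move the last 2 characters to the front (rotate right by 2).
Applying both steps to "horizon": "hnoorzi", then "zihnoor".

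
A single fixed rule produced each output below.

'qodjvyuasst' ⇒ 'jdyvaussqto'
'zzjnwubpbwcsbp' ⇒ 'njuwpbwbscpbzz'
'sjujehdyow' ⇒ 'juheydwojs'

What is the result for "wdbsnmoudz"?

sbmnuozddw

The rule is to move the first 2 characters to the end (rotate left by 2), then swap each adjacent pair of characters (1↔2, 3↔4, ...).
On "wdbsnmoudz": the first step gives "bsnmoudzwd", and the second then gives "sbmnuozddw".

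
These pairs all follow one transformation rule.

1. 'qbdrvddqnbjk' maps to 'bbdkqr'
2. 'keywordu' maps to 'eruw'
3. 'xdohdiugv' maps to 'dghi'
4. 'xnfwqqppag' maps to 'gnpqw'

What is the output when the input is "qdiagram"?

admr

What's happening: keep every other character starting from the second (positions 2nd, 4th, 6th, ...), then sort the characters into alphabetical order.
So "qdiagram" becomes "admr".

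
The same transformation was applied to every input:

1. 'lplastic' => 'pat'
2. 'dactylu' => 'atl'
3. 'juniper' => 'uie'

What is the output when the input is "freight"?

In each case the input is transformed by: delete the last character, then keep every other character starting from the second (positions 2nd, 4th, 6th, ...).
On "freight": the first step gives "freigh", and the second then gives "rih".
(Check on "juniper": → "junipe" → "uie" ✓)

rih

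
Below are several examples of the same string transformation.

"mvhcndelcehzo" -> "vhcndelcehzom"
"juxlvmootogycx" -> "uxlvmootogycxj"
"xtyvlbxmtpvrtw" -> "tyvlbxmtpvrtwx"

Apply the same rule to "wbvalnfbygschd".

bvalnfbygschdw

The pattern: move the first character to the end.
On "wbvalnfbygschd" that produces "bvalnfbygschdw".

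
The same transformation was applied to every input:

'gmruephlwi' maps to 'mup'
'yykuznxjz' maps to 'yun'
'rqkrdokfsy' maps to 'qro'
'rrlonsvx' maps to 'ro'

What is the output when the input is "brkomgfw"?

Each output is the input with this applied: delete the last 3 characters, then keep every other character starting from the second (positions 2nd, 4th, 6th, ...).
Starting from "brkomgfw": after the first operation, "brkom"; after the second, "ro".

ro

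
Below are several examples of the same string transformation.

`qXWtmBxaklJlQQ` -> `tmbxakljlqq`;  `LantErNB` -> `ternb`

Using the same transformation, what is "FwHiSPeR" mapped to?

isper

Looking at the pairs, the operation is to delete the first 3 characters, then convert every letter to lowercase.
Working it through for "FwHiSPeR": intermediate "iSPeR", final "isper".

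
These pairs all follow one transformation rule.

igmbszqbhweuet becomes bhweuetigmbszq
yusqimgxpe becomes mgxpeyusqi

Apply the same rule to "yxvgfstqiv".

stqivyxvgf

Each output is the input with this applied: swap the front and back halves of the string.
For "yxvgfstqiv" the result is "stqivyxvgf".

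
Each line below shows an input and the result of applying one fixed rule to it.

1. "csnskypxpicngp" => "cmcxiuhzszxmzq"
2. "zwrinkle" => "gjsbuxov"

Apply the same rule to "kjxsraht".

tuchkbdr

The transformation: shift every letter 10 places forward in the alphabet (wrapping around), then swap each adjacent pair of characters (1↔2, 3↔4, ...).
Working it through for "kjxsraht": intermediate "uthcbkrd", final "tuchkbdr".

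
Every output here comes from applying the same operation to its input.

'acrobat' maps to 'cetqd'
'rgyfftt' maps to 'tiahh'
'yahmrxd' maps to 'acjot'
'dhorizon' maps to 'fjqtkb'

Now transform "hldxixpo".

jnfzkz

Rule — shift every letter 2 places forward in the alphabet (wrapping around), then delete the last 2 characters.
Starting from "hldxixpo": after the first operation, "jnfzkzrq"; after the second, "jnfzkz".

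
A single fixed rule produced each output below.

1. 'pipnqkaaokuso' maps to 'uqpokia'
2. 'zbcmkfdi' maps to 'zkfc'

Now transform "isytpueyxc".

yxtpe

The pattern: sort the characters into reverse alphabetical order, then keep every other character starting from the first (positions 1st, 3rd, 5th, ...).
Starting from "isytpueyxc": after the first operation, "yyxutspiec"; after the second, "yxtpe".
(Check on "pipnqkaaokuso": → "usqppoonkkiaa" → "uqpokia" ✓)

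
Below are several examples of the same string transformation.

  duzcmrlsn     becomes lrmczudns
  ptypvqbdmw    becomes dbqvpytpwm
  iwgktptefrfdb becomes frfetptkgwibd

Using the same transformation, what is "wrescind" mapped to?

In each case the input is transformed by: reverse the string, then move the first 2 characters to the end (rotate left by 2).
Applying both steps to "wrescind": "dnicserw", then "icserwdn".

icserwdn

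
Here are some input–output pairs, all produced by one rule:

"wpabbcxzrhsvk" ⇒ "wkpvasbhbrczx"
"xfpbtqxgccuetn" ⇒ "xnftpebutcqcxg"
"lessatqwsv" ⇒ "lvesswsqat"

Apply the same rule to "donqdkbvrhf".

The transformation: take characters alternately from the front and the back (1st, last, 2nd, 2nd-last, ...).
So "donqdkbvrhf" becomes "dfohnrqvdbk".

dfohnrqvdbk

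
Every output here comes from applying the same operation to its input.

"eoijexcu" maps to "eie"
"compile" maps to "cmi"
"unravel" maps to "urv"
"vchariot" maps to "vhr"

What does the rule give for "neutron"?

nur

The transformation: delete the last 2 characters, then keep every other character starting from the first (positions 1st, 3rd, 5th, ...).
Starting from "neutron": after the first operation, "neutr"; after the second, "nur".
(Check on "eoijexcu": → "eoijex" → "eie" ✓)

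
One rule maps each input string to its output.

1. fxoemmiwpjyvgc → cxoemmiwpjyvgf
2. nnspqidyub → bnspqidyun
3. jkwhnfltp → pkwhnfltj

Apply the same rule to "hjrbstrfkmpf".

The pattern: swap the first and last characters.
"hjrbstrfkmpf" → "fjrbstrfkmph".

fjrbstrfkmph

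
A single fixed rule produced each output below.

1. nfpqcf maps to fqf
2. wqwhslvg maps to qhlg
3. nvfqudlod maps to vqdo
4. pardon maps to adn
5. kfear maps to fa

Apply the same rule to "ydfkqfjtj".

Rule — keep every other character starting from the second (positions 2nd, 4th, 6th, ...).
So "ydfkqfjtj" becomes "dkft".

dkft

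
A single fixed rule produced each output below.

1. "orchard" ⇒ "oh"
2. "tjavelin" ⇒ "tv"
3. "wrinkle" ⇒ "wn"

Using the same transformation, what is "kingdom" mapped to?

kg

The transformation: keep one character in every 3, starting at position 1 (positions 1st, 4th, 7th, ...), then delete the last character.
Applying that to "kingdom" gives "kg".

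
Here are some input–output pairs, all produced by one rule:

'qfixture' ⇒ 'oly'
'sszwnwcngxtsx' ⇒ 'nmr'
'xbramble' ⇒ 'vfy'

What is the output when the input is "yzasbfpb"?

What's happening: shift every letter 6 places backward in the alphabet (wrapping around), then keep only the last 3 characters.
Applying both steps to "yzasbfpb": "stumvzjv", then "zjv".

zjv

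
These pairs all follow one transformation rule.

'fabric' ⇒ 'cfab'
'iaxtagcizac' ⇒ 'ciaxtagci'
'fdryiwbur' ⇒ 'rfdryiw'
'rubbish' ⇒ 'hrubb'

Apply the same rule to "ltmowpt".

In each case the input is transformed by: move the last character to the front, then delete the last 2 characters.
Working it through for "ltmowpt": intermediate "tltmowp", final "tltmo".
(Check on "fabric": → "cfabri" → "cfab" ✓)

tltmo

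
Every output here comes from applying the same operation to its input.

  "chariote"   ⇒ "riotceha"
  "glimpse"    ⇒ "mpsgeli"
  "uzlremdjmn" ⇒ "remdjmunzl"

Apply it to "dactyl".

tydlac

The transformation: swap the first and last characters, then move the first 3 characters to the end (rotate left by 3).
Starting from "dactyl": after the first operation, "lactyd"; after the second, "tydlac".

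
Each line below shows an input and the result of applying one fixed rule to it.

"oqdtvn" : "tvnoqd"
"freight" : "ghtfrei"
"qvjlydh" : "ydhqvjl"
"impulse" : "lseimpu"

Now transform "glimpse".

pseglim

Looking at the pairs, the operation is to move the last 3 characters to the front (rotate right by 3).
"glimpse" → "pseglim".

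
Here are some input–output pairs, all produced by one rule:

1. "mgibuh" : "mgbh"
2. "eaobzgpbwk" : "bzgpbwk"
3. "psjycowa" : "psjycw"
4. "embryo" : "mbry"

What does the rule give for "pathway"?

The transformation: remove every vowel.
Doing the same to "pathway": "pthwy".

pthwy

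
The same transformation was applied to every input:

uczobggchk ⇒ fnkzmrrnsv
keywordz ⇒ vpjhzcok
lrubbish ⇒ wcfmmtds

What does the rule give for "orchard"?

Rule — shift every letter 11 places forward in the alphabet (wrapping around).
Applying that to "orchard" gives "zcnslco".

zcnslco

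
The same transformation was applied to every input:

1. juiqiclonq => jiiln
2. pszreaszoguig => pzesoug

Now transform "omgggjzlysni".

The pattern: keep every other character starting from the first (positions 1st, 3rd, 5th, ...).
So "omgggjzlysni" becomes "oggzyn".

oggzyn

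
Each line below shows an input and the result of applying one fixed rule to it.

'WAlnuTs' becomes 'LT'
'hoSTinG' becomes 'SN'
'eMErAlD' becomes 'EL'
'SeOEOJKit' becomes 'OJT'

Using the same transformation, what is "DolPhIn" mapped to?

In each case the input is transformed by: keep one character in every 3, starting at position 3 (positions 3rd, 6th, 9th, ...), then convert every letter to uppercase.
"DolPhIn" → "lI" → "LI".

LI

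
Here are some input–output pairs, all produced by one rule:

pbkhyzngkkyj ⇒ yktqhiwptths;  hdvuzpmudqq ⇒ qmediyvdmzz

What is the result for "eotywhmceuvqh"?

What's happening: shift every letter 9 places forward in the alphabet (wrapping around).
Applying that to "eotywhmceuvqh" gives "nxchfqvlndezq".

nxchfqvlndezq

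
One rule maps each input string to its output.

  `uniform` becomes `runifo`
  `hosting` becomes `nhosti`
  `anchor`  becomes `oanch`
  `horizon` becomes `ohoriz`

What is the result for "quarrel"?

What's happening: delete the last character, then move the last character to the front.
Applying both steps to "quarrel": "quarre", then "equarr".

equarr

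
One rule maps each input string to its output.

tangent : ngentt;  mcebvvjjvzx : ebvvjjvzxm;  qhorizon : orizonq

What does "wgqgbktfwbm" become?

qgbktfwbmw

Each output is the input with this applied: move the first 2 characters to the end (rotate left by 2), then delete the last character.
On "wgqgbktfwbm" that produces "qgbktfwbmw".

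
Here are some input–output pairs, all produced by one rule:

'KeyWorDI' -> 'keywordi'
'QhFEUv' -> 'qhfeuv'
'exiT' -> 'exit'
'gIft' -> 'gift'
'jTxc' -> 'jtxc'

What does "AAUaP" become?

aauap

Rule — convert every letter to lowercase.
"AAUaP" → "aauap".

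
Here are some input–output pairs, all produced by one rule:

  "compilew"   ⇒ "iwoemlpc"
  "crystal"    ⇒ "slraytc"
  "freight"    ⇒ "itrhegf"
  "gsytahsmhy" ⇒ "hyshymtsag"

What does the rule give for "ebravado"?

Looking at the pairs, the operation is to take characters alternately from the front and the back (1st, last, 2nd, 2nd-last, ...), then swap the first and last characters.
Starting from "ebravado": after the first operation, "eobdraav"; after the second, "vobdraae".

vobdraae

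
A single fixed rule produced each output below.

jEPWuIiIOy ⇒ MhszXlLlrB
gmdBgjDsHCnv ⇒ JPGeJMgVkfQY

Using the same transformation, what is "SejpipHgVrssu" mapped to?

vHMSLSkJyUVVX

The rule is to flip the case of every letter, then shift every letter 3 places forward in the alphabet (wrapping around).
Working it through for "SejpipHgVrssu": intermediate "sEJPIPhGvRSSU", final "vHMSLSkJyUVVX".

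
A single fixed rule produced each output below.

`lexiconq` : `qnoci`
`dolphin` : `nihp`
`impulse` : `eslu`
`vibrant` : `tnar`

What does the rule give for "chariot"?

Each output is the input with this applied: delete the first 3 characters, then reverse the string.
"chariot" → "riot" → "toir".
(Check on "lexiconq": → "iconq" → "qnoci" ✓)

toir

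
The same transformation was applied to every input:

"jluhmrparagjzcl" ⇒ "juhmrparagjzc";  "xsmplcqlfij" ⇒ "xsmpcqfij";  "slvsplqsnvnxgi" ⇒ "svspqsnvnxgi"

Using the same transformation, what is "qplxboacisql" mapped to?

Rule — remove every "l".
So "qplxboacisql" becomes "qpxboacisq".

qpxboacisq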